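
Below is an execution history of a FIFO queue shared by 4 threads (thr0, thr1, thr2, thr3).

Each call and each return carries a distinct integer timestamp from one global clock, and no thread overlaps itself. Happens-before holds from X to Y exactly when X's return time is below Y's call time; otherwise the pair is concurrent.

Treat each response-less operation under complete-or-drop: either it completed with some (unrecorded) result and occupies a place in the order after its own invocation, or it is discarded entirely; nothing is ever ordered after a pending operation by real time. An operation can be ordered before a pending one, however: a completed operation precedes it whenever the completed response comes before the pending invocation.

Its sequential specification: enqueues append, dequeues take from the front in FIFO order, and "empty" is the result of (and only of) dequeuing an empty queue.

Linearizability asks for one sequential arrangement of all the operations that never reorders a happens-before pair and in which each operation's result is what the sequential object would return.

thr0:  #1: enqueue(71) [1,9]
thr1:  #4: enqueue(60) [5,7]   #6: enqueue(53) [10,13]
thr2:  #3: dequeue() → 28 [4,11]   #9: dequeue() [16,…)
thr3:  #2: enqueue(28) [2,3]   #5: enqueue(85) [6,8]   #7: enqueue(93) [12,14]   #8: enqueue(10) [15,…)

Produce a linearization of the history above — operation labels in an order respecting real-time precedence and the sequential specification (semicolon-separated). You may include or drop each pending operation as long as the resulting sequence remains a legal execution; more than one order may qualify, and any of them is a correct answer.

#2; #1; #3; #4; #5; #6; #7

1. #2 enqueue(28), leaving queue <28>
2. #1 enqueue(71), leaving queue <28,71>
3. #3 dequeue() → 28, leaving queue <71>
4. #4 enqueue(60), leaving queue <71,60>
5. #5 enqueue(85), leaving queue <71,60,85>
6. #6 enqueue(53), leaving queue <71,60,85,53>
7. #7 enqueue(93), leaving queue <71,60,85,53,93>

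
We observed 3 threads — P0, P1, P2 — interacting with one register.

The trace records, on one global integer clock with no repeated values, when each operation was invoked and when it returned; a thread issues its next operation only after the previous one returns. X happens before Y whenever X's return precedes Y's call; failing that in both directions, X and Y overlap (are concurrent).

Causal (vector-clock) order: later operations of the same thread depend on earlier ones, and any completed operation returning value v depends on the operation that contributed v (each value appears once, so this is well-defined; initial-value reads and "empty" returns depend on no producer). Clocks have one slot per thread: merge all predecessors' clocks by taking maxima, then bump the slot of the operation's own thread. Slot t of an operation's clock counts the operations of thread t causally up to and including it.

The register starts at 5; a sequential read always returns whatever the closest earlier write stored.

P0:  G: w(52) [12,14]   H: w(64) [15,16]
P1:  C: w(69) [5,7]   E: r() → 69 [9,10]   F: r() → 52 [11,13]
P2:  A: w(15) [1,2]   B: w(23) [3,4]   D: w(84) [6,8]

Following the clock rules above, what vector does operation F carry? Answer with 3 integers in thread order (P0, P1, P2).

A (invocation 1): nothing precedes it; P2's component alone gives (0, 0, 1)
C (invocation 5): nothing precedes it; P1's component alone gives (0, 1, 0)
G (invocation 12): nothing precedes it; P0's component alone gives (1, 0, 0)
merge at B (invoked 3): VC(A)=(0, 0, 1), own-thread bump on P2 → (0, 0, 2)
merge at E (invoked 9): VC(C)=(0, 1, 0), own-thread bump on P1 → (0, 2, 0)
merge at H (invoked 15): VC(G)=(1, 0, 0), own-thread bump on P0 → (2, 0, 0)
merge at D (invoked 6): VC(B)=(0, 0, 2), own-thread bump on P2 → (0, 0, 3)
merge at F (invoked 11): VC(E)=(0, 2, 0), VC(G)=(1, 0, 0), own-thread bump on P1 → (1, 3, 0)
target: VC(F) = (1, 3, 0)

(1, 3, 0)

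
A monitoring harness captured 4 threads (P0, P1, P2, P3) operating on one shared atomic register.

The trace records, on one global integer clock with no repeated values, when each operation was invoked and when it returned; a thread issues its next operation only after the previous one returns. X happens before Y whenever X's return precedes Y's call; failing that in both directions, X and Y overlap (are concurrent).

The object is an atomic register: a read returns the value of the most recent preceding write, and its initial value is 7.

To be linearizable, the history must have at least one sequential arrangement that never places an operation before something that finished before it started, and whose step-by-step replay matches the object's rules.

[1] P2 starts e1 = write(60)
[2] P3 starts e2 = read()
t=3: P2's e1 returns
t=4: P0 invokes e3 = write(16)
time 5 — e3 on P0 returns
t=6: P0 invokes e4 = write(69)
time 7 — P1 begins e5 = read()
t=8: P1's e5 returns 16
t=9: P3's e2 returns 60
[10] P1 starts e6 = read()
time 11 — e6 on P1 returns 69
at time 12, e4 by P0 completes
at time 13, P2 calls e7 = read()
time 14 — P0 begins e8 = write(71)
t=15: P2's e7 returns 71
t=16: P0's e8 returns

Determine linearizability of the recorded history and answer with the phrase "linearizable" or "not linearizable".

linearizable

witness order: e1, e2, e3, e5, e4, e6, e8, e7
after step 1 (e1 write(60)): value 60
after step 2 (e2 read() → 60): value 60
after step 3 (e3 write(16)): value 16
after step 4 (e5 read() → 16): value 16
after step 5 (e4 write(69)): value 69
after step 6 (e6 read() → 69): value 69
after step 7 (e8 write(71)): value 71
after step 8 (e7 read() → 71): value 71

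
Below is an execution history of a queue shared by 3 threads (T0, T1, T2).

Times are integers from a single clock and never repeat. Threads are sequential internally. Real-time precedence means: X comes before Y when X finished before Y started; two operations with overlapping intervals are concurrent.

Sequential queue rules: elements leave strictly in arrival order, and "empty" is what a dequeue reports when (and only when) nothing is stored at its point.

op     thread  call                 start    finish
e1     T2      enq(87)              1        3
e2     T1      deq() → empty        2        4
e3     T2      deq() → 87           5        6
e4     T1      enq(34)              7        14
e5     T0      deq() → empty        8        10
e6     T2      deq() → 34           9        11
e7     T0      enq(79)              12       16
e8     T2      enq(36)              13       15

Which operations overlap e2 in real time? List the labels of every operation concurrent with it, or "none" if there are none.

concurrent with e2 ([2,4]): every op whose interval crosses 2..4
e1 [1,3]: concurrent
e3 [5,6]: after
e4 [7,14]: after
e5 [8,10]: after
e6 [9,11]: after
e7 [12,16]: after
e8 [13,15]: after

e1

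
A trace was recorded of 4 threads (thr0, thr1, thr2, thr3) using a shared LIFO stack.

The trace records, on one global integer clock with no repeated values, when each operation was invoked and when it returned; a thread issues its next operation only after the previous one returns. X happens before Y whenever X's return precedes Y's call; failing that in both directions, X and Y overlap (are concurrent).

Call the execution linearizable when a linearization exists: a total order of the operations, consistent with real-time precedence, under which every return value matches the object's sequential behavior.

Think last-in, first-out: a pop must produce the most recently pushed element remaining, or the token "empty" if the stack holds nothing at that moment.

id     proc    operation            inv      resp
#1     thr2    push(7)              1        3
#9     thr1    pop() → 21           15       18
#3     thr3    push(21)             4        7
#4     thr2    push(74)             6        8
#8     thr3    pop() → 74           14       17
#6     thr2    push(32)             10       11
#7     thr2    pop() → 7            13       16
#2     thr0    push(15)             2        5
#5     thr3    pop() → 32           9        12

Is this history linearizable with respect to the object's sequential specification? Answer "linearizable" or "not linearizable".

linearizable

one valid linearization: #2, #1, #3, #4, #6, #5, #8, #9, #7
after step 1 (#2 push(15)): stack <15>
after step 2 (#1 push(7)): stack <15,7>
after step 3 (#3 push(21)): stack <15,7,21>
after step 4 (#4 push(74)): stack <15,7,21,74>
after step 5 (#6 push(32)): stack <15,7,21,74,32>
after step 6 (#5 pop() → 32): stack <15,7,21,74>
after step 7 (#8 pop() → 74): stack <15,7,21>
after step 8 (#9 pop() → 21): stack <15,7>
after step 9 (#7 pop() → 7): stack <15>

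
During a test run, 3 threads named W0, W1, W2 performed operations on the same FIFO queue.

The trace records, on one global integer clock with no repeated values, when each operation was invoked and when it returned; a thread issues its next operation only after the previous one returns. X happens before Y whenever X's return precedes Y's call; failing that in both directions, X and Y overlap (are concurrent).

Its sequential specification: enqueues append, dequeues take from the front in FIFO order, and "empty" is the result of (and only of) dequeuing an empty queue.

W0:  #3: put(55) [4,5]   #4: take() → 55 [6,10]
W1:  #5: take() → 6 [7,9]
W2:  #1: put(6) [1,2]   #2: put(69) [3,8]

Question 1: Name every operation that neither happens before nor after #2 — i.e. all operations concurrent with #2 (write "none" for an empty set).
#2 spans [3,8]; an op avoiding the whole window 3..8 is ordered, any other is concurrent
#1 [1,2]: before
#3 [4,5]: concurrent
#4 [6,10]: concurrent
#5 [7,9]: concurrent

#3, #4, #5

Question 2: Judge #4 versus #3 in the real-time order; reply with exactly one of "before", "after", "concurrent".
#4 spans [6,10], #3 spans [4,5]
resp(#3)=5 < inv(#4)=6

after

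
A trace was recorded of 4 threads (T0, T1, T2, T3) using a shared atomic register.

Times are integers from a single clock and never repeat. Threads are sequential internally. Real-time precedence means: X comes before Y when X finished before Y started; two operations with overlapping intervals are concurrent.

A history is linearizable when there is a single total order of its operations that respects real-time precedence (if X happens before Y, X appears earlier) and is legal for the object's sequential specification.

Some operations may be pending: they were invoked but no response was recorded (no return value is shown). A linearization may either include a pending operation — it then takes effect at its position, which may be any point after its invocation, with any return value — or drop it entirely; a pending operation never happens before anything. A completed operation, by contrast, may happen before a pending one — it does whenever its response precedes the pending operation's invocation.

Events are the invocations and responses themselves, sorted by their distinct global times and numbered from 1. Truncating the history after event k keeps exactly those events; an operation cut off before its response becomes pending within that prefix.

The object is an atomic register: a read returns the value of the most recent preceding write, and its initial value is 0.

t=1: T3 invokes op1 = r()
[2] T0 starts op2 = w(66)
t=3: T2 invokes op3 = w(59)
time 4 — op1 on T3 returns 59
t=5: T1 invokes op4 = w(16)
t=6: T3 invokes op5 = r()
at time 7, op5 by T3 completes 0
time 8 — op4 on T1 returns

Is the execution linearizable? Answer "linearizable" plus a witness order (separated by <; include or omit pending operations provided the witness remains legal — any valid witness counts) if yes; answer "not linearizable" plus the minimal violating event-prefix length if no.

through event 6 a valid linearization exists; event 7 (op5 responding at time 7) ends that
a single order respects real time; the 2 completed atomic register operations fail replay along it
every completion of the 3 pending operations (op2, op3, op4) was checked; none linearizes
for example op1, op5 (pending dropped) fails at step 1: op1 r() → 59 is not legal there

not linearizable — minimal violating prefix: 7 events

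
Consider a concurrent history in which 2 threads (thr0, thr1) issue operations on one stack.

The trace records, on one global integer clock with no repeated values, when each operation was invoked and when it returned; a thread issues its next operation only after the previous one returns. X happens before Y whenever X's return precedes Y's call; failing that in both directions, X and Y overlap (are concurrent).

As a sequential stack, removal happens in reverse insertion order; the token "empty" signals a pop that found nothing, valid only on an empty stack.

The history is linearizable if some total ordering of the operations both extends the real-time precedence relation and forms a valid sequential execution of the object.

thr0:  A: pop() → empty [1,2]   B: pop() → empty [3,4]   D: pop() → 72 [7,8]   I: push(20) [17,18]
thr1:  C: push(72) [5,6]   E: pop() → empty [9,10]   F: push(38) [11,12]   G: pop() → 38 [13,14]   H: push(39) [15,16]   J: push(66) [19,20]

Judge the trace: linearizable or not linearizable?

linearizable

witness order: A, B, C, D, E, F, G, H, I, J
step 1: A pop() → empty — stack <>
step 2: B pop() → empty — stack <>
step 3: C push(72) — stack <72>
step 4: D pop() → 72 — stack <>
step 5: E pop() → empty — stack <>
step 6: F push(38) — stack <38>
step 7: G pop() → 38 — stack <>
step 8: H push(39) — stack <39>
step 9: I push(20) — stack <39,20>
step 10: J push(66) — stack <39,20,66>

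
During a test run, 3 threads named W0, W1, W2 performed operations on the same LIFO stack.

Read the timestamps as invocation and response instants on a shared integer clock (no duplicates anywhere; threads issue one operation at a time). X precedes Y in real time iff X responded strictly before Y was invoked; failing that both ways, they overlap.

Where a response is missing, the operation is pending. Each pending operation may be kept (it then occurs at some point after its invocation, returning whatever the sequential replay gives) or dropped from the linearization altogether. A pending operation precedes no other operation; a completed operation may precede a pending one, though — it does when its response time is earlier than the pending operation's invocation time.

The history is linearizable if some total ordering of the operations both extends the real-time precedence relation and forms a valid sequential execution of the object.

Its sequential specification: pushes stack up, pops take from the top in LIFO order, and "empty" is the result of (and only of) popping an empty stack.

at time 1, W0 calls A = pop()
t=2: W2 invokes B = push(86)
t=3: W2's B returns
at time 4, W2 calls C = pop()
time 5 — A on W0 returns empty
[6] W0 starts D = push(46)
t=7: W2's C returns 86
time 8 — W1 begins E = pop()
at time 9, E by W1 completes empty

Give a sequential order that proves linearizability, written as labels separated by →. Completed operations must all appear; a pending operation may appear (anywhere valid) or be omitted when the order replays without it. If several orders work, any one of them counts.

A → B → C → E

step 1: A pop() → empty — stack <>
step 2: B push(86) — stack <86>
step 3: C pop() → 86 — stack <>
step 4: E pop() → empty — stack <>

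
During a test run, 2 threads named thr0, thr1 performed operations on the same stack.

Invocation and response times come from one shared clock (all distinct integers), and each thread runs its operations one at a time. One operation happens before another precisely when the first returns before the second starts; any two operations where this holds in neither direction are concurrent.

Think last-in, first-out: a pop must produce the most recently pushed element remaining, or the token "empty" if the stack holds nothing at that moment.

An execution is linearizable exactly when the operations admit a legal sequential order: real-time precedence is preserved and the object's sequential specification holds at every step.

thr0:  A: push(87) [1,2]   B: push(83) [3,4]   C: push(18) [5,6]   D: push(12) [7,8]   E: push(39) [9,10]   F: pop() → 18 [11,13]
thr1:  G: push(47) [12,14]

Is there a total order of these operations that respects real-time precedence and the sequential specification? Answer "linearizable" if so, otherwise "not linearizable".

already the first 13 events (up to F's response at time 13) admit no linearization; the first 12 still do
one real-time candidate order over the 6 completed operations — the stack replay rejects it
include/drop combinations of the 1 pending operation (G) were all tried; none helps
take A, B, C, D, E, F (pending dropped): step 6 already fails, because F pop() → 18 cannot occur there

not linearizable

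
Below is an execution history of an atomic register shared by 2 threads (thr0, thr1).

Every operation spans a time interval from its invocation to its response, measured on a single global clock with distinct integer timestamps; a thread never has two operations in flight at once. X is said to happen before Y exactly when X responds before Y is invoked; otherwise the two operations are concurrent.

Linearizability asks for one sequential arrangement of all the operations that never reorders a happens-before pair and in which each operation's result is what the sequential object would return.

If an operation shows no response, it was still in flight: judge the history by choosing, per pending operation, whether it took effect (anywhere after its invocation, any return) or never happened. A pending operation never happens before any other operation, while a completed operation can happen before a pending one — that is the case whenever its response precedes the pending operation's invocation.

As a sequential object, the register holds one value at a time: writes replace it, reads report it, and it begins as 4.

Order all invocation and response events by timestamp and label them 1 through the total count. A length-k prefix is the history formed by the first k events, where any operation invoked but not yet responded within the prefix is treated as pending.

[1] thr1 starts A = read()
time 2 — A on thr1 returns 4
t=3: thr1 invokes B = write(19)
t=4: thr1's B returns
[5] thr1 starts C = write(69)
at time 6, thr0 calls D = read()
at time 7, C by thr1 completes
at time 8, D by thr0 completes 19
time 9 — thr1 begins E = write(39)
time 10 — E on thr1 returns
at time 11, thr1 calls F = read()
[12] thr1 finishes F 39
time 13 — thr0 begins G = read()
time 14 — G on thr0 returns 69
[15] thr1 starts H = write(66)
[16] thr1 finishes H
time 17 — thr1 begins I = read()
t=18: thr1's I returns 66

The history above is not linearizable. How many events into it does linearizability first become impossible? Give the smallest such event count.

one valid order for events 1..13 is A, B, D, C, E, F:
1. A read() → 4, leaving value 4
2. B write(19), leaving value 19
3. D read() → 19, leaving value 19
4. C write(69), leaving value 69
5. E write(39), leaving value 39
6. F read() → 39, leaving value 39
once event 14 joins (G's response, time 14), exhaustive search finds no witness
sample order A, B, C, D, E, F, G stalls at step 4 — D read() → 19 has no legal effect
sample order A, B, D, C, E, F, G stalls at step 7 — G read() → 69 has no legal effect

14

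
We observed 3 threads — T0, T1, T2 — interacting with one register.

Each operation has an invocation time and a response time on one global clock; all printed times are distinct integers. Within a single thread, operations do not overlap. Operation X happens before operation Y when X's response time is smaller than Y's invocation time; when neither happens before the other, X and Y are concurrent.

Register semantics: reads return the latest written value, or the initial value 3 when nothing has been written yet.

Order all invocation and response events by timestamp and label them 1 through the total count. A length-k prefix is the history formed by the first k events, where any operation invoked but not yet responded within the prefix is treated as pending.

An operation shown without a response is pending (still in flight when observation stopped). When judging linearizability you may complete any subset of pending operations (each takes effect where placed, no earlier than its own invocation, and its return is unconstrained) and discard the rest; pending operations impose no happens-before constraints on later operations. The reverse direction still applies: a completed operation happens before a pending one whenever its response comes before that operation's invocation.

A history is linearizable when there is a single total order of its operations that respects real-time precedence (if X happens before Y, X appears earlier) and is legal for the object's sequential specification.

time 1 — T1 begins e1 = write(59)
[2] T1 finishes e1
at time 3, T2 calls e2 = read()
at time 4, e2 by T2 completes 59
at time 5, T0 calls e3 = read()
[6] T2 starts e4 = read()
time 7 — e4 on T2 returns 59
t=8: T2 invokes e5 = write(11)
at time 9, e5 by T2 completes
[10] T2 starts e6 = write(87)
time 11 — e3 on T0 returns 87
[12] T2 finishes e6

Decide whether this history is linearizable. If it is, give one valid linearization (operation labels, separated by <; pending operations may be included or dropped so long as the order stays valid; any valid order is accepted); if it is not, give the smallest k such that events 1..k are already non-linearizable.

linearizable — witness: e1 < e2 < e4 < e5 < e6 < e3

step 1: e1 write(59) — value 59
step 2: e2 read() → 59 — value 59
step 3: e4 read() → 59 — value 59
step 4: e5 write(11) — value 11
step 5: e6 write(87) — value 87
step 6: e3 read() → 87 — value 87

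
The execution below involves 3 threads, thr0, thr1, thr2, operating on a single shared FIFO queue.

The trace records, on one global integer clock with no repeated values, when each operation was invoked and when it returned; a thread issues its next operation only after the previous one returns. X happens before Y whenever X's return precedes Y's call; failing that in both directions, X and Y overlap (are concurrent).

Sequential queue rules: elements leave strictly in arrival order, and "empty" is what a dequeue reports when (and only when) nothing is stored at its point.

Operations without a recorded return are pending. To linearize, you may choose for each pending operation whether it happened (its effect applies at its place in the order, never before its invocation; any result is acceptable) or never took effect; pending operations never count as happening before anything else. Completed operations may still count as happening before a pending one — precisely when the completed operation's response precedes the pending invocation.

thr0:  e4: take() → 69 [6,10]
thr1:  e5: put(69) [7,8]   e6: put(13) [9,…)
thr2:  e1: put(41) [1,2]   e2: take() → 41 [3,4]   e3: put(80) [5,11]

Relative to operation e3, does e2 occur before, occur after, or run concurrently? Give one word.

e2 spans [3,4], e3 spans [5,11]
resp(e2)=4 < inv(e3)=5

before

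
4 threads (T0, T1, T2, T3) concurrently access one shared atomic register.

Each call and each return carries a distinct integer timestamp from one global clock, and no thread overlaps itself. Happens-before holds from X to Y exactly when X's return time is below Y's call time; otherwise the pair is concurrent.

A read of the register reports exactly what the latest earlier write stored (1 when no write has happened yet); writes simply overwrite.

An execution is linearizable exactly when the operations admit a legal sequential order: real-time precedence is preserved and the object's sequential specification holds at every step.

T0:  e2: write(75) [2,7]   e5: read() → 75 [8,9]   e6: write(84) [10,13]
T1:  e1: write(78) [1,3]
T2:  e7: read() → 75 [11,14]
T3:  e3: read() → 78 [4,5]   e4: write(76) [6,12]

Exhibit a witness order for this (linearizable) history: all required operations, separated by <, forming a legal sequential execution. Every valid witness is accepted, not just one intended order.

e1 < e3 < e2 < e5 < e7 < e4 < e6

after step 1 (e1 write(78)): value 78
after step 2 (e3 read() → 78): value 78
after step 3 (e2 write(75)): value 75
after step 4 (e5 read() → 75): value 75
after step 5 (e7 read() → 75): value 75
after step 6 (e4 write(76)): value 76
after step 7 (e6 write(84)): value 84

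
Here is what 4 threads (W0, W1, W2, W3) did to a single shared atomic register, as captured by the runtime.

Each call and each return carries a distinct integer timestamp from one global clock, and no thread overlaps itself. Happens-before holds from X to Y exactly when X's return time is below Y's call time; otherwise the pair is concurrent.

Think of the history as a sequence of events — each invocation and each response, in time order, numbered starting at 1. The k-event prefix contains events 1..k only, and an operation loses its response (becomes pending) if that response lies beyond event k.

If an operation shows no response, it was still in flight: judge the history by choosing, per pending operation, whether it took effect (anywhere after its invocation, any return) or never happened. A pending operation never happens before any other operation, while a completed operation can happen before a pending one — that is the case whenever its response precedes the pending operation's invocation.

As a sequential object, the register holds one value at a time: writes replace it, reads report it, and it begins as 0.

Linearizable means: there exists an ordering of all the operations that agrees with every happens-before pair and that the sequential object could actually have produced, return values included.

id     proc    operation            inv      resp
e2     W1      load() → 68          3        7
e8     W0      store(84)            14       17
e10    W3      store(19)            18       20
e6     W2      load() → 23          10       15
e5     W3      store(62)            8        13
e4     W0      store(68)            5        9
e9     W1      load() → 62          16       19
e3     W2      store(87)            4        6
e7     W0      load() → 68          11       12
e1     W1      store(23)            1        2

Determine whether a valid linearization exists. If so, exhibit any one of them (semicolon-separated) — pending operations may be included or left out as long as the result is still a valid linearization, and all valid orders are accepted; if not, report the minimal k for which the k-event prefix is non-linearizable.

already the first 15 events (up to e6's response at time 15) admit no linearization; the first 14 still do
real-time-consistent orders of the 7 completed operations: 40 — all fail the atomic register replay
completion choices over the 1 pending operation (e8) were checked; none helps
for example e1, e2, e3, e4, e5, e6, e7 (pending dropped) fails at step 2: e2 load() → 68 is not legal there
for example e1, e2, e3, e4, e5, e7, e6 (pending dropped) fails at step 2: e2 load() → 68 is not legal there

not linearizable — minimal violating prefix: 15 events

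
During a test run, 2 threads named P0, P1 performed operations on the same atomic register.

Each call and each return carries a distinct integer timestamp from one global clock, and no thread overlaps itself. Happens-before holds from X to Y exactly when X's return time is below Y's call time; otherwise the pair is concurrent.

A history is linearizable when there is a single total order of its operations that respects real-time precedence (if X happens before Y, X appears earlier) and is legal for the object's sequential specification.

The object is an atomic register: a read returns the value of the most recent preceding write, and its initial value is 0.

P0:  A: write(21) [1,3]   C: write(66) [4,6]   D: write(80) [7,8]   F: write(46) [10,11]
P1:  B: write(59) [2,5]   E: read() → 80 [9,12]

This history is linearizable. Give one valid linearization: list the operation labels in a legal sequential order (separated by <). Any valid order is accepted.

after step 1 (A write(21)): value 21
after step 2 (B write(59)): value 59
after step 3 (C write(66)): value 66
after step 4 (D write(80)): value 80
after step 5 (E read() → 80): value 80
after step 6 (F write(46)): value 46

A < B < C < D < E < F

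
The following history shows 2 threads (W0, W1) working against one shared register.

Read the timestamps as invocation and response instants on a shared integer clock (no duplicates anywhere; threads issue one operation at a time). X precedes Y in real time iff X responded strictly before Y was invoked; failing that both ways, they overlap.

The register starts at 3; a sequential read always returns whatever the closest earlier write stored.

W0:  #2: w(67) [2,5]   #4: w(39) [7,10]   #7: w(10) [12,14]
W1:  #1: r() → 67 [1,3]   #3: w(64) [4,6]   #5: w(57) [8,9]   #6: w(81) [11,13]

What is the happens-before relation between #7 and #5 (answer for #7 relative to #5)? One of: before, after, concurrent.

after

#7 spans [12,14], #5 spans [8,9]
resp(#5)=9 < inv(#7)=12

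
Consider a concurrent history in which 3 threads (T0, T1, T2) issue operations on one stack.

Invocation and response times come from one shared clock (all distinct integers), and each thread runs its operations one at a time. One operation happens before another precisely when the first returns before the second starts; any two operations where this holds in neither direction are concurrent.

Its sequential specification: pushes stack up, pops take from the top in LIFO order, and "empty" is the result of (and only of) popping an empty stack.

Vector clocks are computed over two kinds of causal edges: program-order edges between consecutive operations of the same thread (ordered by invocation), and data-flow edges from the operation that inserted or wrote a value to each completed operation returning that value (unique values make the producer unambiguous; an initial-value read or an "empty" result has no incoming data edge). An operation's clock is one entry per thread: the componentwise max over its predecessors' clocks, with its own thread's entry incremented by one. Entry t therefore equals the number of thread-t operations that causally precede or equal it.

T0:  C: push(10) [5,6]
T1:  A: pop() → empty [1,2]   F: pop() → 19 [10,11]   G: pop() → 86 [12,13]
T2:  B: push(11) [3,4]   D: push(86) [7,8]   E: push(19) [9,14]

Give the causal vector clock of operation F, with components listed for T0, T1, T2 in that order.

(0, 2, 3)

root op B, invoked 3: fresh clock plus T2's own tick → (0, 0, 1)
root op A, invoked 1: fresh clock plus T1's own tick → (0, 1, 0)
root op C, invoked 5: fresh clock plus T0's own tick → (1, 0, 0)
invoked at 7, D merges VC(B)=(0, 0, 1) and bumps T2's slot → (0, 0, 2)
invoked at 9, E merges VC(D)=(0, 0, 2) and bumps T2's slot → (0, 0, 3)
invoked at 10, F merges VC(A)=(0, 1, 0), VC(E)=(0, 0, 3) and bumps T1's slot → (0, 2, 3)
invoked at 12, G merges VC(D)=(0, 0, 2), VC(F)=(0, 2, 3) and bumps T1's slot → (0, 3, 3)
target: VC(F) = (0, 2, 3)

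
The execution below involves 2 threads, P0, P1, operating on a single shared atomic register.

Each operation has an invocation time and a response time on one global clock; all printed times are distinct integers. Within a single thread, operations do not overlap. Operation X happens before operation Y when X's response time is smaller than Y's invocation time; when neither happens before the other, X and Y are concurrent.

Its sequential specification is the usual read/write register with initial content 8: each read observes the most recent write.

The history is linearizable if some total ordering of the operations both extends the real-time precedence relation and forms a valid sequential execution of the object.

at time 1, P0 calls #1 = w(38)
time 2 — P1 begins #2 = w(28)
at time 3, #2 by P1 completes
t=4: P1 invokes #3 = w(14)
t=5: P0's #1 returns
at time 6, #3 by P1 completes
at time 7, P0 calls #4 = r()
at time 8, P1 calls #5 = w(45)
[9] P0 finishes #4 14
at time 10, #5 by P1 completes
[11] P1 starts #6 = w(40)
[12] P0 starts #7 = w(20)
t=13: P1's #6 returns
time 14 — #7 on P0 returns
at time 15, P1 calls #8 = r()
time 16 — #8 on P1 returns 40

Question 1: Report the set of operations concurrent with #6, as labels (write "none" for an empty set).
#6 spans [11,13]; an op avoiding the whole window 11..13 is ordered, any other is concurrent
#1 [1,5]: before
#2 [2,3]: before
#3 [4,6]: before
#4 [7,9]: before
#5 [8,10]: before
#7 [12,14]: concurrent
#8 [15,16]: after

#7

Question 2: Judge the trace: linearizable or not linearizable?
witness order: #1, #2, #3, #4, #5, #7, #6, #8
1. #1 w(38), leaving value 38
2. #2 w(28), leaving value 28
3. #3 w(14), leaving value 14
4. #4 r() → 14, leaving value 14
5. #5 w(45), leaving value 45
6. #7 w(20), leaving value 20
7. #6 w(40), leaving value 40
8. #8 r() → 40, leaving value 40

linearizable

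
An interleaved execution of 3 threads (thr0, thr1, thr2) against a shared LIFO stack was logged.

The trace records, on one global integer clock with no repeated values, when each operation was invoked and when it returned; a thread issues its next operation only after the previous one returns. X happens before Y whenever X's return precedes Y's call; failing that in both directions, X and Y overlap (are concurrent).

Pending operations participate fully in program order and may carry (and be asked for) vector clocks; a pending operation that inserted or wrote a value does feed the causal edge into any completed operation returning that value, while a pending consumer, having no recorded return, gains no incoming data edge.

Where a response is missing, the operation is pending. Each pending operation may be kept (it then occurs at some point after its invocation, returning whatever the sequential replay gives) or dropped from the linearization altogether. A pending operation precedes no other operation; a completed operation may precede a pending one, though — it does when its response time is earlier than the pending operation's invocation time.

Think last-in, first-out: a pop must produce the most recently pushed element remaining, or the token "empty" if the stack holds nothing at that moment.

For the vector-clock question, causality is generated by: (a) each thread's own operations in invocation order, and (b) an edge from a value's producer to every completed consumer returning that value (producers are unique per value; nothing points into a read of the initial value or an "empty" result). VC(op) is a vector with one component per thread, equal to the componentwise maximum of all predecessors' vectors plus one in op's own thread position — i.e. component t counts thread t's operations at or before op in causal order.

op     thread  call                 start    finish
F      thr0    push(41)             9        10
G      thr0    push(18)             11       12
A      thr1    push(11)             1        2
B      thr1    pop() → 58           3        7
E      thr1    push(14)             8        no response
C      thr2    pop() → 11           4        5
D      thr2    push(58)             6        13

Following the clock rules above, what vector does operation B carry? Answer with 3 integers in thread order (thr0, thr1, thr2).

(0, 2, 2)

VC(A, invoked at 1): no causal predecessors; +1 on thr1 → (0, 1, 0)
VC(F, invoked at 9): no causal predecessors; +1 on thr0 → (1, 0, 0)
from VC(A)=(0, 1, 0), C (invoked 4) maxes components and bumps thr2 → (0, 1, 1)
from VC(F)=(1, 0, 0), G (invoked 11) maxes components and bumps thr0 → (2, 0, 0)
from VC(C)=(0, 1, 1), D (invoked 6) maxes components and bumps thr2 → (0, 1, 2)
from VC(A)=(0, 1, 0), VC(D)=(0, 1, 2), B (invoked 3) maxes components and bumps thr1 → (0, 2, 2)
from VC(B)=(0, 2, 2), E (invoked 8) maxes components and bumps thr1 → (0, 3, 2)
target: VC(B) = (0, 2, 2)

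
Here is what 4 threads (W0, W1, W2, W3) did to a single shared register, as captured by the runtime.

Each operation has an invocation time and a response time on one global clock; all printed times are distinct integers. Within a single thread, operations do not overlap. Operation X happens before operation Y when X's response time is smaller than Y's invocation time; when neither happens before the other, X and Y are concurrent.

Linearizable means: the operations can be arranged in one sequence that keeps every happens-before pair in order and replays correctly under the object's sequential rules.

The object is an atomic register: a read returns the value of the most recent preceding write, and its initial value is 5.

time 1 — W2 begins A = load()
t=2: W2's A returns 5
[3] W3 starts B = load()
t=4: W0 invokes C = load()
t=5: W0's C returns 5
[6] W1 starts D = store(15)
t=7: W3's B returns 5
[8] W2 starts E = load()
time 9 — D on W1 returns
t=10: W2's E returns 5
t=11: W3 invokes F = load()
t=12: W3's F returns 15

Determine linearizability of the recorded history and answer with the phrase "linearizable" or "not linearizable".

a witness: A, B, C, E, D, F
1. A load() → 5, leaving value 5
2. B load() → 5, leaving value 5
3. C load() → 5, leaving value 5
4. E load() → 5, leaving value 5
5. D store(15), leaving value 15
6. F load() → 15, leaving value 15

linearizable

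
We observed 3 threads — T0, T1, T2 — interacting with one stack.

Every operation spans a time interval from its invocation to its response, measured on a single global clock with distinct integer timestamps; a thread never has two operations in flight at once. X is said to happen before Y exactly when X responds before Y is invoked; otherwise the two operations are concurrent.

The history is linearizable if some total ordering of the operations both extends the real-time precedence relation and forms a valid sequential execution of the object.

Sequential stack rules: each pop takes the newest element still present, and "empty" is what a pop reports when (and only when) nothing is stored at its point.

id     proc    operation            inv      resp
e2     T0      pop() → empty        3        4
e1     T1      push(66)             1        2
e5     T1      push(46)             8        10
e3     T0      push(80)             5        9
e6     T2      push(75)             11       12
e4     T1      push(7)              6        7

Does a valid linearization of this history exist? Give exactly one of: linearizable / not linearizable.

not linearizable

already the first 4 events (up to e2's response at time 4) admit no linearization; the first 3 still do
the completed operations (2 total) allow one real-time order; the stack replay rejects it
for example e1, e2 fails at step 2: e2 pop() → empty is not legal there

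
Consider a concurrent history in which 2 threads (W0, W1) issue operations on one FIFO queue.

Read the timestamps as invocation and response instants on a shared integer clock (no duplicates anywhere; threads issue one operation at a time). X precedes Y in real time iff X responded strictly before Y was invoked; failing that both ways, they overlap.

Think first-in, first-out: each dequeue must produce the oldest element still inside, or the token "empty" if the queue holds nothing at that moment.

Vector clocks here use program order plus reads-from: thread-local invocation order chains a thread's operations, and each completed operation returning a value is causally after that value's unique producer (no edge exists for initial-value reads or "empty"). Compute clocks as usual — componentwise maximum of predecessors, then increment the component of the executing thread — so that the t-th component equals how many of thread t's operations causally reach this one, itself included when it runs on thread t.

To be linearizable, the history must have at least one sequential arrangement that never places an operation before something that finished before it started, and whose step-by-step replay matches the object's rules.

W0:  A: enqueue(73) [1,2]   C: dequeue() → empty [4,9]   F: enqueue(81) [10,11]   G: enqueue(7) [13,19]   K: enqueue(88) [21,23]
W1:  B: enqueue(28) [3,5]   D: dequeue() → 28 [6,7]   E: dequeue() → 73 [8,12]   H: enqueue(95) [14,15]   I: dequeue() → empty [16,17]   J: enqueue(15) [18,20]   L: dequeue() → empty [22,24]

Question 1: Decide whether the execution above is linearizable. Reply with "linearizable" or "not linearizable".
through event 8 a valid linearization exists; event 9 (C responding at time 9) ends that
no legal order exists: 3 real-time-consistent candidates over 4 completed FIFO queue operations, all rejected
no completion choice of the 1 pending operation (E) rescues it — every subset was tried
for example A, B, C, D (pending dropped) fails at step 3: C dequeue() → empty is not legal there
for example A, B, D, C (pending dropped) fails at step 3: D dequeue() → 28 is not legal there

not linearizable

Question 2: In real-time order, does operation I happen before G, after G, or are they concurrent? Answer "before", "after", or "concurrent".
Answer: concurrent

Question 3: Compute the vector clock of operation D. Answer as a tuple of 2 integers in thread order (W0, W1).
Answer: (0, 2)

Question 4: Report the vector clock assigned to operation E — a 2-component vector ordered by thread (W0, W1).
Answer: (1, 3)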